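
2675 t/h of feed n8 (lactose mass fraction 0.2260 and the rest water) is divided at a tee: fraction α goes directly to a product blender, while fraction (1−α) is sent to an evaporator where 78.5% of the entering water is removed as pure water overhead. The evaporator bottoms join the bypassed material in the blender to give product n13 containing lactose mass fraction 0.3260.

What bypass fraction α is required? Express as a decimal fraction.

All 2675×0.226 = 604.55 t/h of lactose reaches n13, so n13 = 604.55/0.326 = 1854.4 t/h and vapour = 820.55 t/h.
The evaporator receives (1−α)·2675 of feed at 0.774 water and removes 0.785 of that water:
0.785×0.774×(1−α)×2675 = 820.55
(1−α) = 820.55/1625.3 = 0.5049;  α = 0.4951.

0.495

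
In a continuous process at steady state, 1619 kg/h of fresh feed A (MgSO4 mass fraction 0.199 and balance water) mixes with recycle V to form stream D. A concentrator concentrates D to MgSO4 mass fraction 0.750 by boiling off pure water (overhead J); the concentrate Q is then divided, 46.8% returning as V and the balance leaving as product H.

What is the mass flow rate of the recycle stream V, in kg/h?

Overall MgSO4 balance (none leaves overhead): MgSO4 in fresh feed = MgSO4 in product, i.e. 1619×0.199 = (1−0.468)·Q·0.750.
Q = 322.18/(0.750×0.532) = 807.47 kg/h.
Recycle V = 0.468×807.47 = 377.9 kg/h.

377.9 kg/h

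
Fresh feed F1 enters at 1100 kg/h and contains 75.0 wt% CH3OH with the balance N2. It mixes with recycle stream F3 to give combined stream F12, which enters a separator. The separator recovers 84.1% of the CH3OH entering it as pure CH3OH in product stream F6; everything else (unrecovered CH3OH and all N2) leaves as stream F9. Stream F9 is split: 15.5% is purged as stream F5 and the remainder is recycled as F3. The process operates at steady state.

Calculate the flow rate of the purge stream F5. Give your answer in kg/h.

N2 enters only via F1 and leaves only via the purge: 1100×0.250 = 0.155×(N2 in F9), and the separator passes all N2, so N2 in F12 = N2 in F9 = 1774.2 kg/h.
CH3OH in F12: m_A = 1100×0.750 + (1−0.155)·(1−0.841)·m_A, so m_A = 825/0.8656 = 953.05 kg/h.
F9 = (1−0.841)×953.05 + 1774.2 = 1925.7 kg/h.
Purge F5 = 0.155×1925.7 = 298.49 kg/h.

298.5 kg/h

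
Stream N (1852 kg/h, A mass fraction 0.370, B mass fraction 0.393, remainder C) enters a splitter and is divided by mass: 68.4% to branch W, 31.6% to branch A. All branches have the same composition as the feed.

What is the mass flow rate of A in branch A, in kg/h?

216.5 kg/h

Branch A total = 0.316×1852 = 585.23 kg/h.
A in A = 0.370×585.23 = 216.54 kg/h.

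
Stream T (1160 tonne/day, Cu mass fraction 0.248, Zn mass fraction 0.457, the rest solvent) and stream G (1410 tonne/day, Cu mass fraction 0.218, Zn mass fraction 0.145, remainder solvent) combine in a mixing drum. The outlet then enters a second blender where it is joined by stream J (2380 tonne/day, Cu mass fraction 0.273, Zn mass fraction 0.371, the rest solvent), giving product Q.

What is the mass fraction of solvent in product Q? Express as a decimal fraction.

Overall, product flow = 4950 tonne/day.
solvent in = 1160×0.295 + 1410×0.637 + 2380×0.356 = 2087.7 tonne/day.
solvent fraction in Q = 0.422.

0.422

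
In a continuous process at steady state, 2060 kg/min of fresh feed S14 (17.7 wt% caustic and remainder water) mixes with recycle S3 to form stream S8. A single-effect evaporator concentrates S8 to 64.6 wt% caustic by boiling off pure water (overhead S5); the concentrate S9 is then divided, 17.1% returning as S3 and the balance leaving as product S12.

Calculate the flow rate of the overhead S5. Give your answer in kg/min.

Overall caustic balance (none leaves overhead): caustic in fresh feed = caustic in product, i.e. 2060×0.177 = (1−0.171)·S9·0.646.
S9 = 364.62/(0.646×0.829) = 680.85 kg/min.
Recycle S3 = 0.171×680.85 = 116.43 kg/min.
Combined feed S8 = 2060 + 116.43 = 2176.4 kg/min.
Overhead S5 = S8 − S9 = 2176.4 − 680.85 = 1495.6 kg/min.

1496 kg/min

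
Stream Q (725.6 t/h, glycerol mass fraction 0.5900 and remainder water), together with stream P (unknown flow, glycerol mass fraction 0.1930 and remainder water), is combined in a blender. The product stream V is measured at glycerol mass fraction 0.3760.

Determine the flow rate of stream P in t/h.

Let P be the unknown flow. Total out = 725.6 + P.
glycerol balance: 428.1 + 0.193·P = 0.376·(725.6 + P)
(0.193 − 0.376)·P = 0.376×725.6 − 428.1 = -155.28
P = -155.28 / -0.183 = 848.52 t/h

848.5 t/h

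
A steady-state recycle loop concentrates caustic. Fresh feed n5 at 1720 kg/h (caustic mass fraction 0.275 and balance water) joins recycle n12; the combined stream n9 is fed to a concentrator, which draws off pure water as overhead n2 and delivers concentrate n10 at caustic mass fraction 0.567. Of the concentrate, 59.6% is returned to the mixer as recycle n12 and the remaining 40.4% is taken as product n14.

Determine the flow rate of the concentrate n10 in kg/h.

Overall caustic balance (none leaves overhead): caustic in fresh feed = caustic in product, i.e. 1720×0.275 = (1−0.596)·n10·0.567.
n10 = 473/(0.567×0.404) = 2064.9 kg/h.

2065 kg/h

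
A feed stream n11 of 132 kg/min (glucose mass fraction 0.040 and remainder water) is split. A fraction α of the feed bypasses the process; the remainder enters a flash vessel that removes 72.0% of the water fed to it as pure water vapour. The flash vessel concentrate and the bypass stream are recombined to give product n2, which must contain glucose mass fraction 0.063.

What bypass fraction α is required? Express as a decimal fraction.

All 132×0.040 = 5.28 kg/min of glucose reaches n2, so n2 = 5.28/0.063 = 83.81 kg/min and vapour = 48.19 kg/min.
The evaporator receives (1−α)·132 of feed at 0.960 water and removes 0.720 of that water:
0.720×0.960×(1−α)×132 = 48.19
(1−α) = 48.19/91.238 = 0.5282;  α = 0.4718.

0.472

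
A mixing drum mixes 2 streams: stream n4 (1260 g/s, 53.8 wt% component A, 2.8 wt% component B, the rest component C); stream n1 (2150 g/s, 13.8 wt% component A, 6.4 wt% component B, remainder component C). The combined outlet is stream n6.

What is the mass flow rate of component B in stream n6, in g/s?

172.9 g/s

component B out = component B in = 1260×0.028 + 2150×0.064 = 172.88 g/s.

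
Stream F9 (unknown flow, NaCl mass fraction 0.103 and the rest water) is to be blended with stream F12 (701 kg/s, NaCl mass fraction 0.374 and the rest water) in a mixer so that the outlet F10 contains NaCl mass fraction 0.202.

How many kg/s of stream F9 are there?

1218 kg/s

Let F9 be the unknown flow. Total out = 701 + F9.
NaCl balance: 262.17 + 0.103·F9 = 0.202·(701 + F9)
(0.103 − 0.202)·F9 = 0.202×701 − 262.17 = -120.57
F9 = -120.57 / -0.099 = 1217.9 kg/s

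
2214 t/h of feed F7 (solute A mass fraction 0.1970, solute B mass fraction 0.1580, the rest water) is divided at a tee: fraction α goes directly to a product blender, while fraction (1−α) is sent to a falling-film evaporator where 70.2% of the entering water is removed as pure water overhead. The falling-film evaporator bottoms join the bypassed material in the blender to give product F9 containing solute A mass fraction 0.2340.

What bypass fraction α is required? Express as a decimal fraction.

0.651

All 2214×0.197 = 436.16 t/h of solute A reaches F9, so F9 = 436.16/0.234 = 1863.9 t/h and vapour = 350.08 t/h.
The evaporator receives (1−α)·2214 of feed at 0.645 water and removes 0.702 of that water:
0.702×0.645×(1−α)×2214 = 350.08
(1−α) = 350.08/1002.5 = 0.3492;  α = 0.6508.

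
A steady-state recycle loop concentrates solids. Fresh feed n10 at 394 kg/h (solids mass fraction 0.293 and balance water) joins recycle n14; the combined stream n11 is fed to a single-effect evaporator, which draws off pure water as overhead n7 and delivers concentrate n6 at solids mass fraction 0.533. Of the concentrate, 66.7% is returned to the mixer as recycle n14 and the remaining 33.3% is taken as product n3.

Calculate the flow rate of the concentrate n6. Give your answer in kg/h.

650.4 kg/h

Overall solids balance (none leaves overhead): solids in fresh feed = solids in product, i.e. 394×0.293 = (1−0.667)·n6·0.533.
n6 = 115.44/(0.533×0.333) = 650.42 kg/h.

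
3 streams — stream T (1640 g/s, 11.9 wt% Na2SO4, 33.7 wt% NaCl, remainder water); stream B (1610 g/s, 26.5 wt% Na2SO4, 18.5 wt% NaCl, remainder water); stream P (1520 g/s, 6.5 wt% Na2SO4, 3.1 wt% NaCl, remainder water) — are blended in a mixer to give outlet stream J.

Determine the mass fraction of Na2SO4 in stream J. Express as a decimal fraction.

0.151

Total flow out = 1640 + 1610 + 1520 = 4770 g/s.
Na2SO4 in = 1640×0.119 + 1610×0.265 + 1520×0.065 = 720.61 g/s.
Na2SO4 mass fraction in J = 720.61/4770 = 0.151.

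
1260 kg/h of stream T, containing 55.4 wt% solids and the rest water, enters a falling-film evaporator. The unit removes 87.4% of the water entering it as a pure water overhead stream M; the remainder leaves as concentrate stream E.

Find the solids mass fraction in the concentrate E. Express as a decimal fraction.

solids is not removed: 1260×0.554 = 698.04 kg/h of solids enters E.
water entering = 1260×0.446 = 561.96 kg/h; overhead removed = 0.874×561.96 = 491.15 kg/h.
Concentrate = 1260 − 491.15 = 768.85 kg/h.
Mass fraction = 698.04/768.85 = 0.908.

0.908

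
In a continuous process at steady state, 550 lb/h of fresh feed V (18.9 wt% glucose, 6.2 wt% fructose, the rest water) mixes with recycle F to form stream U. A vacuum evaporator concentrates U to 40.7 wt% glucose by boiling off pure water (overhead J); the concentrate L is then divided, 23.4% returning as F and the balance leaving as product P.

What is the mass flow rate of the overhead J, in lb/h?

Overall glucose balance (none leaves overhead): glucose in fresh feed = glucose in product, i.e. 550×0.189 = (1−0.234)·L·0.407.
L = 103.95/(0.407×0.766) = 333.43 lb/h.
Recycle F = 0.234×333.43 = 78.022 lb/h.
Combined feed U = 550 + 78.022 = 628.02 lb/h.
Overhead J = U − L = 628.02 − 333.43 = 294.59 lb/h.

294.6 lb/h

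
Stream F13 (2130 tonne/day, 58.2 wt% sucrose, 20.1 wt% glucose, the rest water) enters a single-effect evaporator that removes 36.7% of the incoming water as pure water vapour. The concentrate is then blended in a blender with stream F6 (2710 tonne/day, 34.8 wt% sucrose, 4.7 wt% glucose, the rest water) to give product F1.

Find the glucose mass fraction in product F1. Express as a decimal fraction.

0.119

Vapour removed = 0.367×0.217×2130 = 169.63 tonne/day; concentrate = 1960.4 tonne/day.
glucose reaching the mixer = 428.13 (from concentrate) + 2710×0.047 = 555.5 tonne/day.
Product flow = 1960.4 + 2710 = 4670.4 tonne/day; glucose fraction = 0.119.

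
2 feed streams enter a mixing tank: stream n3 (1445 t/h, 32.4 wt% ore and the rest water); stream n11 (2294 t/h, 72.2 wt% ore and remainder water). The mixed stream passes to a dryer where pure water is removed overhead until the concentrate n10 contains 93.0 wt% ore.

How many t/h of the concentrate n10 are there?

ore entering = 1445×0.324 + 2294×0.722 = 2124.4 t/h.
All ore reports to n10, so n10 = 2124.4/0.930 = 2284.4 t/h.

2284 t/h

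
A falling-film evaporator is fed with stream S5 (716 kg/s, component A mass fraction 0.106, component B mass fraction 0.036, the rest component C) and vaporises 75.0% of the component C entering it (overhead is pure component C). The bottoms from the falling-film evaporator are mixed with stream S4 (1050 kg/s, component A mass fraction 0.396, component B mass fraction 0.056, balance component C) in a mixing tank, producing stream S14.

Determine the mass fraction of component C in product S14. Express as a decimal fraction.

0.558

Vapour removed = 0.750×0.858×716 = 460.75 kg/s; concentrate = 255.25 kg/s.
component C reaching the mixer = 153.58 (from concentrate) + 1050×0.548 = 728.98 kg/s.
Product flow = 255.25 + 1050 = 1305.3 kg/s; component C fraction = 0.558.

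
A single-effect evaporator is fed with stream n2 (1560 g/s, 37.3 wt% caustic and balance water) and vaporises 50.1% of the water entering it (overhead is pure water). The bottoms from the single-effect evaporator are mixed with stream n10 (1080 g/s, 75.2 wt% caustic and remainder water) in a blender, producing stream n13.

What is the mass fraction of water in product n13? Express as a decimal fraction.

Vapour removed = 0.501×0.627×1560 = 490.04 g/s; concentrate = 1070 g/s.
water reaching the mixer = 488.08 (from concentrate) + 1080×0.248 = 755.92 g/s.
Product flow = 1070 + 1080 = 2150 g/s; water fraction = 0.3516.

0.3516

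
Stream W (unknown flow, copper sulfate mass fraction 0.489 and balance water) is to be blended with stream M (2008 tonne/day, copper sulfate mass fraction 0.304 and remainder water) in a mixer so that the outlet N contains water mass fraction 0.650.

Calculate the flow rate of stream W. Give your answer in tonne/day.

Let W be the unknown flow. Total out = 2008 + W.
water balance: 1397.6 + 0.511·W = 0.650·(2008 + W)
(0.511 − 0.650)·W = 0.650×2008 − 1397.6 = -92.368
W = -92.368 / -0.139 = 664.52 tonne/day

664.5 tonne/day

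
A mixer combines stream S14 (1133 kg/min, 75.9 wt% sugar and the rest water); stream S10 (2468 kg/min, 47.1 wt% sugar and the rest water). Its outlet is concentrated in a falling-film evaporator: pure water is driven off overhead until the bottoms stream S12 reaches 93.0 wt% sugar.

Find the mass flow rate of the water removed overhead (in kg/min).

sugar entering = 1133×0.759 + 2468×0.471 = 2022.4 kg/min.
All sugar reports to S12, so S12 = 2022.4/0.930 = 2174.6 kg/min.
Total feed = 3601 kg/min; overhead = 3601 − 2174.6 = 1426.4 kg/min.

1426 kg/min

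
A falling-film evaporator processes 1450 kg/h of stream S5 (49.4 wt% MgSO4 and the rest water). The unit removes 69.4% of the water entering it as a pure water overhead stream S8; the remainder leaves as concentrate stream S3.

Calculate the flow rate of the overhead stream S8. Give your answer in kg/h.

509.2 kg/h

water entering = 1450×0.506 = 733.7 kg/h; overhead removed = 0.694×733.7 = 509.19 kg/h.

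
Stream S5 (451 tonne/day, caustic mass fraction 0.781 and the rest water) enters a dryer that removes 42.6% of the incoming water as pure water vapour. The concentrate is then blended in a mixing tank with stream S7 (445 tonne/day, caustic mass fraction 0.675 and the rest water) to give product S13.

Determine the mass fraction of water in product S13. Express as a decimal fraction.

Vapour removed = 0.426×0.219×451 = 42.076 tonne/day; concentrate = 408.92 tonne/day.
water reaching the mixer = 56.693 (from concentrate) + 445×0.325 = 201.32 tonne/day.
Product flow = 408.92 + 445 = 853.92 tonne/day; water fraction = 0.236.

0.236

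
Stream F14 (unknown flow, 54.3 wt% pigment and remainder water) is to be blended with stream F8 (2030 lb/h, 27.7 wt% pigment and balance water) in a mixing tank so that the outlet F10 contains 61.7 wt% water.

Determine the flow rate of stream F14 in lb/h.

1345 lb/h

Let F14 be the unknown flow. Total out = 2030 + F14.
water balance: 1467.7 + 0.457·F14 = 0.617·(2030 + F14)
(0.457 − 0.617)·F14 = 0.617×2030 − 1467.7 = -215.18
F14 = -215.18 / -0.160 = 1344.9 lb/h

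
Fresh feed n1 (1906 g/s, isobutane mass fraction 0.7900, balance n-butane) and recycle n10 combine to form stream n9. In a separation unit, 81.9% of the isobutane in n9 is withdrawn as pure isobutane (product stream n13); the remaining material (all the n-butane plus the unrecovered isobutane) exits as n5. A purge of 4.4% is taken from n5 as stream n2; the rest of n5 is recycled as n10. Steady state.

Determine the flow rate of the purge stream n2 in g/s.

n-butane enters only via n1 and leaves only via the purge: 1906×0.210 = 0.044×(n-butane in n5), and the separation unit passes all n-butane, so n-butane in n9 = n-butane in n5 = 9096.8 g/s.
isobutane in n9: m_A = 1906×0.790 + (1−0.044)·(1−0.819)·m_A, so m_A = 1505.7/0.8270 = 1820.8 g/s.
n5 = (1−0.819)×1820.8 + 9096.8 = 9426.4 g/s.
Purge n2 = 0.044×9426.4 = 414.76 g/s.

414.8 g/s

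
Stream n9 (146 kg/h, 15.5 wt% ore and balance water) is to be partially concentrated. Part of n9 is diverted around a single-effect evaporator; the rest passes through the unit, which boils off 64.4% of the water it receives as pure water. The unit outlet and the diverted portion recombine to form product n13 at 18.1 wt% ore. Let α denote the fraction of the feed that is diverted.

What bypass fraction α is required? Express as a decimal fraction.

0.736

All 146×0.155 = 22.63 kg/h of ore reaches n13, so n13 = 22.63/0.181 = 125.03 kg/h and vapour = 20.972 kg/h.
The evaporator receives (1−α)·146 of feed at 0.845 water and removes 0.644 of that water:
0.644×0.845×(1−α)×146 = 20.972
(1−α) = 20.972/79.45 = 0.2640;  α = 0.7360.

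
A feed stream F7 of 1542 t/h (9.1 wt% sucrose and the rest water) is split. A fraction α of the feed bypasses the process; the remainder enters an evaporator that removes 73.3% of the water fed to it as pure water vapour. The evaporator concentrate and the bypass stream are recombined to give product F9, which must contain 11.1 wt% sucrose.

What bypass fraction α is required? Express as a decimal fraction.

0.730

All 1542×0.091 = 140.32 t/h of sucrose reaches F9, so F9 = 140.32/0.111 = 1264.2 t/h and vapour = 277.84 t/h.
The evaporator receives (1−α)·1542 of feed at 0.909 water and removes 0.733 of that water:
0.733×0.909×(1−α)×1542 = 277.84
(1−α) = 277.84/1027.4 = 0.2704;  α = 0.7296.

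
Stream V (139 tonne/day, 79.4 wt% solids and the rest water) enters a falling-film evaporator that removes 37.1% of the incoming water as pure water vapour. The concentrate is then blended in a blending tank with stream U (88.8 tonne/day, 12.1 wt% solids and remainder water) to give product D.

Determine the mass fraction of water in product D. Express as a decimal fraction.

0.4423

Vapour removed = 0.371×0.206×139 = 10.623 tonne/day; concentrate = 128.38 tonne/day.
water reaching the mixer = 18.011 (from concentrate) + 88.8×0.879 = 96.066 tonne/day.
Product flow = 128.38 + 88.8 = 217.18 tonne/day; water fraction = 0.4423.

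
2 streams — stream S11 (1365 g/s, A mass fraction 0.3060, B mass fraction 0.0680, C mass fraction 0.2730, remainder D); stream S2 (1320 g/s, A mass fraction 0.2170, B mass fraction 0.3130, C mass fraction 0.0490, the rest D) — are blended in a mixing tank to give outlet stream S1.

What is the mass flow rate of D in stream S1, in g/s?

1038 g/s

D out = D in = 1365×0.353 + 1320×0.421 = 1037.6 g/s.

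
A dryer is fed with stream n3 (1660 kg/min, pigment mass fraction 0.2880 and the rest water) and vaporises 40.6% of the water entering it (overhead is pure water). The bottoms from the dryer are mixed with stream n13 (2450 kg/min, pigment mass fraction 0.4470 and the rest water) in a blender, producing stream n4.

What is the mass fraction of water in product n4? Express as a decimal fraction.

Vapour removed = 0.406×0.712×1660 = 479.86 kg/min; concentrate = 1180.1 kg/min.
water reaching the mixer = 702.06 (from concentrate) + 2450×0.553 = 2056.9 kg/min.
Product flow = 1180.1 + 2450 = 3630.1 kg/min; water fraction = 0.5666.

0.5666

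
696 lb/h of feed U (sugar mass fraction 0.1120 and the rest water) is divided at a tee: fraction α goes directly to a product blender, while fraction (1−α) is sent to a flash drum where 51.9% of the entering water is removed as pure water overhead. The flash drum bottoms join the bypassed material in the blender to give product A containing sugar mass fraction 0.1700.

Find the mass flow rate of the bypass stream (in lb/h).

180.8 lb/h

All 696×0.112 = 77.952 lb/h of sugar reaches A, so A = 77.952/0.170 = 458.54 lb/h and vapour = 237.46 lb/h.
The evaporator receives (1−α)·696 of feed at 0.888 water and removes 0.519 of that water:
0.519×0.888×(1−α)×696 = 237.46
(1−α) = 237.46/320.77 = 0.7403;  α = 0.2597.
Bypass flow = 0.2597×696 = 180.76 lb/h.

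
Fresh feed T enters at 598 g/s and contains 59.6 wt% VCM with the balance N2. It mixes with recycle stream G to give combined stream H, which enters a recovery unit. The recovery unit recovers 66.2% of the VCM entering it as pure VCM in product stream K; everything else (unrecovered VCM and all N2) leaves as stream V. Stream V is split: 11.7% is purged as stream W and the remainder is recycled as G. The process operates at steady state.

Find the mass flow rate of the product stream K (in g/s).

VCM in H: m_A = 598×0.596 + (1−0.117)·(1−0.662)·m_A, so m_A = 356.41/0.7015 = 508.03 g/s.
Product K = 0.662×508.03 = 336.32 g/s.

336.3 g/s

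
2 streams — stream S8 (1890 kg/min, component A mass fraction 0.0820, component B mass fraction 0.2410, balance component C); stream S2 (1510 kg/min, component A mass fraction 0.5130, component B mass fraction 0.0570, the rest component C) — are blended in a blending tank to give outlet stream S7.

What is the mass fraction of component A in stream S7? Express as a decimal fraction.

Total flow out = 1890 + 1510 = 3400 kg/min.
component A in = 1890×0.082 + 1510×0.513 = 929.61 kg/min.
component A mass fraction in S7 = 929.61/3400 = 0.2734.

0.2734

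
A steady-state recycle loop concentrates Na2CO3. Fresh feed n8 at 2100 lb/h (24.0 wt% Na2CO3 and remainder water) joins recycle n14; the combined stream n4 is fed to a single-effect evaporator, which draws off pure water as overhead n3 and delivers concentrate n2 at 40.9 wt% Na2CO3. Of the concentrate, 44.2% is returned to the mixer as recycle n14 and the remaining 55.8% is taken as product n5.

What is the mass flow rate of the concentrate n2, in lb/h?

Overall Na2CO3 balance (none leaves overhead): Na2CO3 in fresh feed = Na2CO3 in product, i.e. 2100×0.240 = (1−0.442)·n2·0.409.
n2 = 504/(0.409×0.558) = 2208.4 lb/h.

2208 lb/h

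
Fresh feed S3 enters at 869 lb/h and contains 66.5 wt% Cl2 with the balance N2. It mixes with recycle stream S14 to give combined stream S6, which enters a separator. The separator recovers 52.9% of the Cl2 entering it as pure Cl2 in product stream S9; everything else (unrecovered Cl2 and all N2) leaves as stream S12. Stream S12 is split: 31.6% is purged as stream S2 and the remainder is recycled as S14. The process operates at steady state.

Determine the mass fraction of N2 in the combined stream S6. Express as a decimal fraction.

0.5194

N2 enters only via S3 and leaves only via the purge: 869×0.335 = 0.316×(N2 in S12), and the separator passes all N2, so N2 in S6 = N2 in S12 = 921.25 lb/h.
Cl2 in S6: m_A = 869×0.665 + (1−0.316)·(1−0.529)·m_A, so m_A = 577.88/0.6778 = 852.54 lb/h.
S6 = 852.54 + 921.25 = 1773.8 lb/h.
N2 fraction in S6 = 921.25/1773.8 = 0.5194.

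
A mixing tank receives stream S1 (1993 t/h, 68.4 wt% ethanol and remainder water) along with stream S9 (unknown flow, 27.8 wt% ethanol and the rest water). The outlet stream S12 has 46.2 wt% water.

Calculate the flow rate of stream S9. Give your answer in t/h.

1119 t/h

Let S9 be the unknown flow. Total out = 1993 + S9.
water balance: 629.79 + 0.722·S9 = 0.462·(1993 + S9)
(0.722 − 0.462)·S9 = 0.462×1993 − 629.79 = 290.98
S9 = 290.98 / 0.260 = 1119.1 t/h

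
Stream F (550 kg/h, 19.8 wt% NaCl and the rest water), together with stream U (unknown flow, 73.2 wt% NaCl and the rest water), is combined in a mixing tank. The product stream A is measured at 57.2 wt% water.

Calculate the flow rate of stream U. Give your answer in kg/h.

Let U be the unknown flow. Total out = 550 + U.
water balance: 441.1 + 0.268·U = 0.572·(550 + U)
(0.268 − 0.572)·U = 0.572×550 − 441.1 = -126.5
U = -126.5 / -0.304 = 416.12 kg/h

416.1 kg/h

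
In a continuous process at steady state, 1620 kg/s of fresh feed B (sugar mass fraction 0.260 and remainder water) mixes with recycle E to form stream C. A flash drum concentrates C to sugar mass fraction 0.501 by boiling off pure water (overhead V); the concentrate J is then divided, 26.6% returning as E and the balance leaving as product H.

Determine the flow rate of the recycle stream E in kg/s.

304.7 kg/s

Overall sugar balance (none leaves overhead): sugar in fresh feed = sugar in product, i.e. 1620×0.260 = (1−0.266)·J·0.501.
J = 421.2/(0.501×0.734) = 1145.4 kg/s.
Recycle E = 0.266×1145.4 = 304.67 kg/s.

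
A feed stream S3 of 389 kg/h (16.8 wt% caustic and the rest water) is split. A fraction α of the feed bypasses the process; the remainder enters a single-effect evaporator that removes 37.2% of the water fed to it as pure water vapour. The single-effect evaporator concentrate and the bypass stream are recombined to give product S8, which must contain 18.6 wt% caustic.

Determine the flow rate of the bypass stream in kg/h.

267.4 kg/h

All 389×0.168 = 65.352 kg/h of caustic reaches S8, so S8 = 65.352/0.186 = 351.35 kg/h and vapour = 37.645 kg/h.
The evaporator receives (1−α)·389 of feed at 0.832 water and removes 0.372 of that water:
0.372×0.832×(1−α)×389 = 37.645
(1−α) = 37.645/120.4 = 0.3127;  α = 0.6873.
Bypass flow = 0.6873×389 = 267.37 kg/h.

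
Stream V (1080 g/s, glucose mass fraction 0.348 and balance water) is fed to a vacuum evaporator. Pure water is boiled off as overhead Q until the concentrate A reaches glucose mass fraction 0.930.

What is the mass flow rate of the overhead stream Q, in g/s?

glucose is conserved: 1080×0.348 = 375.84 g/s all reports to the concentrate.
Concentrate = 375.84/(target fraction) = 404.13 g/s.
Overhead = 1080 − 404.13 = 675.87 g/s.

675.9 g/s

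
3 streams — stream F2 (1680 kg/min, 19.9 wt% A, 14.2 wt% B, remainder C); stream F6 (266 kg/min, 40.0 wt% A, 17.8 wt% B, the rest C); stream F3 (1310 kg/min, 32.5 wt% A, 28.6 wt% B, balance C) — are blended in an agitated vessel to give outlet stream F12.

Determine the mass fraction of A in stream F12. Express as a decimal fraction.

Total flow out = 1680 + 266 + 1310 = 3256 kg/min.
A in = 1680×0.199 + 266×0.400 + 1310×0.325 = 866.47 kg/min.
A mass fraction in F12 = 866.47/3256 = 0.2661.

0.2661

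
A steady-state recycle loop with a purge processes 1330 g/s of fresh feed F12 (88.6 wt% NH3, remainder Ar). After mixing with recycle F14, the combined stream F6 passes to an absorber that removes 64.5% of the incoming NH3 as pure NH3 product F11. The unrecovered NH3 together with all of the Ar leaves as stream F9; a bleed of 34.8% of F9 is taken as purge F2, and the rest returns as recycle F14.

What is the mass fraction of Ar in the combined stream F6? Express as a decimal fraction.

0.221

Ar enters only via F12 and leaves only via the purge: 1330×0.114 = 0.348×(Ar in F9), and the absorber passes all Ar, so Ar in F6 = Ar in F9 = 435.69 g/s.
NH3 in F6: m_A = 1330×0.886 + (1−0.348)·(1−0.645)·m_A, so m_A = 1178.4/0.7685 = 1533.3 g/s.
F6 = 1533.3 + 435.69 = 1969 g/s.
Ar fraction in F6 = 435.69/1969 = 0.221.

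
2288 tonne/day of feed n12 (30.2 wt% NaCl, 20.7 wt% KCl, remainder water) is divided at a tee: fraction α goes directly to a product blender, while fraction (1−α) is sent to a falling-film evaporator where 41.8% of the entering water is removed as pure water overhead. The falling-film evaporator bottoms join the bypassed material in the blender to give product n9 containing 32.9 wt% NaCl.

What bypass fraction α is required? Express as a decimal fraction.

0.600

All 2288×0.302 = 690.98 tonne/day of NaCl reaches n9, so n9 = 690.98/0.329 = 2100.2 tonne/day and vapour = 187.77 tonne/day.
The evaporator receives (1−α)·2288 of feed at 0.491 water and removes 0.418 of that water:
0.418×0.491×(1−α)×2288 = 187.77
(1−α) = 187.77/469.58 = 0.3999;  α = 0.6001.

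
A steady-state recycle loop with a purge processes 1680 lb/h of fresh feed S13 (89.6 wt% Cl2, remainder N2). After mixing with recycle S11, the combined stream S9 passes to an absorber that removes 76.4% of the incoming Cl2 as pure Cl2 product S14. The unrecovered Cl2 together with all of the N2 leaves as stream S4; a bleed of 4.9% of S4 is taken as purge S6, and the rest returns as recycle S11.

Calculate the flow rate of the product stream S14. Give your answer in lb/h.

1483 lb/h

Cl2 in S9: m_A = 1680×0.896 + (1−0.049)·(1−0.764)·m_A, so m_A = 1505.3/0.7756 = 1940.9 lb/h.
Product S14 = 0.764×1940.9 = 1482.8 lb/h.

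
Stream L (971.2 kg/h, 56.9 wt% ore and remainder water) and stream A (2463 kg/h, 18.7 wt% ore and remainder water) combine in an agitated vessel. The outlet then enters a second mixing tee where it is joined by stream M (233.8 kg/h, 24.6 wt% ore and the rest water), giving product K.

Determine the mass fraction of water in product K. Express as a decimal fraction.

Overall, product flow = 3668 kg/h.
water in = 971.2×0.431 + 2463×0.813 + 233.8×0.754 = 2597.3 kg/h.
water fraction in K = 0.7081.

0.7081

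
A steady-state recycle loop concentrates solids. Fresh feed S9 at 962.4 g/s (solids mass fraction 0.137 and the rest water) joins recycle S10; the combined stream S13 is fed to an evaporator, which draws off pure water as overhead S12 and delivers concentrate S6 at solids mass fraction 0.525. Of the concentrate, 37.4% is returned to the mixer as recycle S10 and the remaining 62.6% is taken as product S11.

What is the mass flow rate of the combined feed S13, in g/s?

Overall solids balance (none leaves overhead): solids in fresh feed = solids in product, i.e. 962.4×0.137 = (1−0.374)·S6·0.525.
S6 = 131.85/(0.525×0.626) = 401.18 g/s.
Recycle S10 = 0.374×401.18 = 150.04 g/s.
Combined feed S13 = 962.4 + 150.04 = 1112.4 g/s.

1112 g/s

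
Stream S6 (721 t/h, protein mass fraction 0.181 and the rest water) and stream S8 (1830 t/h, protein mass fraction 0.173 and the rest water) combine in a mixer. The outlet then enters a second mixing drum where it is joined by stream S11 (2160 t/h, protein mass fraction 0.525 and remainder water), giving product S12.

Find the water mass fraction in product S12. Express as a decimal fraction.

Overall, product flow = 4711 t/h.
water in = 721×0.819 + 1830×0.827 + 2160×0.475 = 3129.9 t/h.
water fraction in S12 = 0.664.

0.664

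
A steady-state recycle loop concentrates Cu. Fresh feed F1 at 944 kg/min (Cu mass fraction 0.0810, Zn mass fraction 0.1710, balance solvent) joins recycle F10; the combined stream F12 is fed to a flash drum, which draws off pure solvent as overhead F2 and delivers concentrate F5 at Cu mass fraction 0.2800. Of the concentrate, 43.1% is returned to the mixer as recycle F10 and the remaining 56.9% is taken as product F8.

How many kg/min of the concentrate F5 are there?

479.9 kg/min

Overall Cu balance (none leaves overhead): Cu in fresh feed = Cu in product, i.e. 944×0.081 = (1−0.431)·F5·0.280.
F5 = 76.464/(0.280×0.569) = 479.94 kg/min.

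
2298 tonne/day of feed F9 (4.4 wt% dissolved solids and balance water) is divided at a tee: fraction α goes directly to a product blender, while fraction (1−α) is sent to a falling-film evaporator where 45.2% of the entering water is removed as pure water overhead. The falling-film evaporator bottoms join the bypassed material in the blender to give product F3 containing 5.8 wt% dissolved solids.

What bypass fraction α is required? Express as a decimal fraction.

All 2298×0.044 = 101.11 tonne/day of dissolved solids reaches F3, so F3 = 101.11/0.058 = 1743.3 tonne/day and vapour = 554.69 tonne/day.
The evaporator receives (1−α)·2298 of feed at 0.956 water and removes 0.452 of that water:
0.452×0.956×(1−α)×2298 = 554.69
(1−α) = 554.69/992.99 = 0.5586;  α = 0.4414.

0.441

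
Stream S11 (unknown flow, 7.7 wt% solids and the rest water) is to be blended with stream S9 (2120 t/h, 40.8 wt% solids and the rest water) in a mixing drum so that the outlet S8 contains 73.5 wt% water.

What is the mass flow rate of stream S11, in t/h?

1613 t/h

Let S11 be the unknown flow. Total out = 2120 + S11.
water balance: 1255 + 0.923·S11 = 0.735·(2120 + S11)
(0.923 − 0.735)·S11 = 0.735×2120 − 1255 = 303.16
S11 = 303.16 / 0.188 = 1612.6 t/h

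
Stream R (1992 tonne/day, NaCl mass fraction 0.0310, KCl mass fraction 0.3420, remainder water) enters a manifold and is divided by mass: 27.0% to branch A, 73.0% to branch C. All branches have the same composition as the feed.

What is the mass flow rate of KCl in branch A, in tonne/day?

Branch A total = 0.270×1992 = 537.84 tonne/day.
KCl in A = 0.342×537.84 = 183.94 tonne/day.

183.9 tonne/day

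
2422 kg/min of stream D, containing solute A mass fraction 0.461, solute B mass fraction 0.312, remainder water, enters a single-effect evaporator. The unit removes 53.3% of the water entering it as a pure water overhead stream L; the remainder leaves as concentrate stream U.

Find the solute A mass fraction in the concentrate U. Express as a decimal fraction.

solute A is not removed: 2422×0.461 = 1116.5 kg/min of solute A enters U.
water entering = 2422×0.227 = 549.79 kg/min; overhead removed = 0.533×549.79 = 293.04 kg/min.
Concentrate = 2422 − 293.04 = 2129 kg/min.
Mass fraction = 1116.5/2129 = 0.524.

0.524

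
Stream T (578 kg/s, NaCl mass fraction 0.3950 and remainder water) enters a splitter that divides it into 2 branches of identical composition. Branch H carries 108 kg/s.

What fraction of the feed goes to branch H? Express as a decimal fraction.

0.187

Fraction to H = 108/578 = 0.1869.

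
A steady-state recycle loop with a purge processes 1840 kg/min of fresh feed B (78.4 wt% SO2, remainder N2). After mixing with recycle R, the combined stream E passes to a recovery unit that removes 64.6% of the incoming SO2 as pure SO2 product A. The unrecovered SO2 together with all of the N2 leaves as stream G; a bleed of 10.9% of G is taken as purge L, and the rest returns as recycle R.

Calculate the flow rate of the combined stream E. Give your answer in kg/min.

N2 enters only via B and leaves only via the purge: 1840×0.216 = 0.109×(N2 in G), and the recovery unit passes all N2, so N2 in E = N2 in G = 3646.2 kg/min.
SO2 in E: m_A = 1840×0.784 + (1−0.109)·(1−0.646)·m_A, so m_A = 1442.6/0.6846 = 2107.2 kg/min.
E = 2107.2 + 3646.2 = 5753.4 kg/min.

5753 kg/min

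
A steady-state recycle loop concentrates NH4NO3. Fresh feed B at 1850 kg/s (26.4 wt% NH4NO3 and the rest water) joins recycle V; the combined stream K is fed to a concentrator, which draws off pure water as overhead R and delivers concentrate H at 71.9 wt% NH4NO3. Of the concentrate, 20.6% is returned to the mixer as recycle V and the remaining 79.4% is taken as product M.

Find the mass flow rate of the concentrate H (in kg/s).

Overall NH4NO3 balance (none leaves overhead): NH4NO3 in fresh feed = NH4NO3 in product, i.e. 1850×0.264 = (1−0.206)·H·0.719.
H = 488.4/(0.719×0.794) = 855.51 kg/s.

855.5 kg/s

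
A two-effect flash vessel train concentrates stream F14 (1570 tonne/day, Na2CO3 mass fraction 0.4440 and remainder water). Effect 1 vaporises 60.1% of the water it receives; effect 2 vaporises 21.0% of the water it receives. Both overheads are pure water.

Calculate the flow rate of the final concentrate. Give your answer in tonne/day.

water in feed = 1570×0.556 = 872.92 tonne/day.
After stage 1: water left = (1−0.601)×872.92 = 348.3; stream total = 1045.4 tonne/day.
After stage 2: water left = (1−0.210)×348.3 = 275.15; final concentrate = 972.23 tonne/day.

972.2 tonne/day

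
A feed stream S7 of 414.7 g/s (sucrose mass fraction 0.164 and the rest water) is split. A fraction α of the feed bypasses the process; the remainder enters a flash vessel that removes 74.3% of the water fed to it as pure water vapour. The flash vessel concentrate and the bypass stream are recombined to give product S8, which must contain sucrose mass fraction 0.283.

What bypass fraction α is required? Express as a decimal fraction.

0.323

All 414.7×0.164 = 68.011 g/s of sucrose reaches S8, so S8 = 68.011/0.283 = 240.32 g/s and vapour = 174.38 g/s.
The evaporator receives (1−α)·414.7 of feed at 0.836 water and removes 0.743 of that water:
0.743×0.836×(1−α)×414.7 = 174.38
(1−α) = 174.38/257.59 = 0.6770;  α = 0.3230.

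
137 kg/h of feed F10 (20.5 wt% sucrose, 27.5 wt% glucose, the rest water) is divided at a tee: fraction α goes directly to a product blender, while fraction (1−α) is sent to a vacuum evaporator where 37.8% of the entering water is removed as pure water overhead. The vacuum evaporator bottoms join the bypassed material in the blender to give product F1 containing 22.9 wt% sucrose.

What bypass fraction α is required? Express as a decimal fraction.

All 137×0.205 = 28.085 kg/h of sucrose reaches F1, so F1 = 28.085/0.229 = 122.64 kg/h and vapour = 14.358 kg/h.
The evaporator receives (1−α)·137 of feed at 0.520 water and removes 0.378 of that water:
0.378×0.520×(1−α)×137 = 14.358
(1−α) = 14.358/26.929 = 0.5332;  α = 0.4668.

0.467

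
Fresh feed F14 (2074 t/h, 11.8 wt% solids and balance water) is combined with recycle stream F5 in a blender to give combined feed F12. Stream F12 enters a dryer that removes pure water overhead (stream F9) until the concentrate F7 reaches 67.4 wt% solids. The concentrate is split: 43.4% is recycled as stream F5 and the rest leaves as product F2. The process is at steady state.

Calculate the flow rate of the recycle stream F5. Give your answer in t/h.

Overall solids balance (none leaves overhead): solids in fresh feed = solids in product, i.e. 2074×0.118 = (1−0.434)·F7·0.674.
F7 = 244.73/(0.674×0.566) = 641.53 t/h.
Recycle F5 = 0.434×641.53 = 278.42 t/h.

278.4 t/h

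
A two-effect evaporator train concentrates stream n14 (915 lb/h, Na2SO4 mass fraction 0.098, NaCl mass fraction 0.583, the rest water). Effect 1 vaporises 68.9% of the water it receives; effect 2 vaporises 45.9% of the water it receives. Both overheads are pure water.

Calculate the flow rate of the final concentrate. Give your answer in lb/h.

water in feed = 915×0.319 = 291.88 lb/h.
After stage 1: water left = (1−0.689)×291.88 = 90.776; stream total = 713.89 lb/h.
After stage 2: water left = (1−0.459)×90.776 = 49.11; final concentrate = 672.22 lb/h.

672.2 lb/h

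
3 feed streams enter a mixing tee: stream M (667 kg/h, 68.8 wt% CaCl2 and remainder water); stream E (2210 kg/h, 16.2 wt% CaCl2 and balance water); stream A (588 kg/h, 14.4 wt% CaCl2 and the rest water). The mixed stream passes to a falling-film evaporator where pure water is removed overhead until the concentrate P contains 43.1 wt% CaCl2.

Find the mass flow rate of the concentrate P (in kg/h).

CaCl2 entering = 667×0.688 + 2210×0.162 + 588×0.144 = 901.59 kg/h.
All CaCl2 reports to P, so P = 901.59/0.431 = 2091.9 kg/h.

2092 kg/h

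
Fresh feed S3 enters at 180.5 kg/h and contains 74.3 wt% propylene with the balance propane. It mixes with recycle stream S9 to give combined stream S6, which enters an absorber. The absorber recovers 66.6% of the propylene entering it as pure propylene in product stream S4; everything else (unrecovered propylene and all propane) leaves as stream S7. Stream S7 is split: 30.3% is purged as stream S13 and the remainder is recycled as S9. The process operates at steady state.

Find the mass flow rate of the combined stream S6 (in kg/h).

propane enters only via S3 and leaves only via the purge: 180.5×0.257 = 0.303×(propane in S7), and the absorber passes all propane, so propane in S6 = propane in S7 = 153.1 kg/h.
propylene in S6: m_A = 180.5×0.743 + (1−0.303)·(1−0.666)·m_A, so m_A = 134.11/0.7672 = 174.81 kg/h.
S6 = 174.81 + 153.1 = 327.9 kg/h.

327.9 kg/h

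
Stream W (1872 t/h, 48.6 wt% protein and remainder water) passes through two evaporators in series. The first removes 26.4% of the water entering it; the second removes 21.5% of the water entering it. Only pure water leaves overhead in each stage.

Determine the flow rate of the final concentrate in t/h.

water in feed = 1872×0.514 = 962.21 t/h.
After stage 1: water left = (1−0.264)×962.21 = 708.19; stream total = 1618 t/h.
After stage 2: water left = (1−0.215)×708.19 = 555.93; final concentrate = 1465.7 t/h.

1466 t/h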